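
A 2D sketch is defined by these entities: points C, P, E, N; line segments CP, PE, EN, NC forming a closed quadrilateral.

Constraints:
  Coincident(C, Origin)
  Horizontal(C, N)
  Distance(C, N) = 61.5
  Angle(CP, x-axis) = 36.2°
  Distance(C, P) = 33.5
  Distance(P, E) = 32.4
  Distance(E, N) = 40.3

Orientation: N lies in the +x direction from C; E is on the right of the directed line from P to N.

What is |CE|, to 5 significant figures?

26.252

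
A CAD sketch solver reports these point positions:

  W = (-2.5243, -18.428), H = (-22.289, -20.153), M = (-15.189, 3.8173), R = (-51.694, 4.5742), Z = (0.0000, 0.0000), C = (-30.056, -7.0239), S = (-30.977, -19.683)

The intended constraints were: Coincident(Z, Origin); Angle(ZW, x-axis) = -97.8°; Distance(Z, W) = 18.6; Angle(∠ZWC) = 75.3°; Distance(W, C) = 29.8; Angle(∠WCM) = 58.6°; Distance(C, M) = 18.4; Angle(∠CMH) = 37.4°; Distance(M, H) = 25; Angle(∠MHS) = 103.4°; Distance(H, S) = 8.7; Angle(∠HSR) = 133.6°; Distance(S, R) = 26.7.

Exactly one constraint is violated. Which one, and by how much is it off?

Distance(S, R) = 26.7 — off by 5.20.

Z = (0.00, 0.00) ✓; ZW at -97.80° ✓; |ZW| = 18.60 ✓; ∠ZWC = 75.30° ✓; |WC| = 29.80 ✓; ∠WCM = 58.60° ✓; |CM| = 18.40 ✓; ∠CMH = 37.40° ✓; |MH| = 25.00 ✓; ∠MHS = 103.4° ✓; |HS| = 8.701 ✓; ∠HSR = 133.6° ✓; |SR| = 31.90 ✗.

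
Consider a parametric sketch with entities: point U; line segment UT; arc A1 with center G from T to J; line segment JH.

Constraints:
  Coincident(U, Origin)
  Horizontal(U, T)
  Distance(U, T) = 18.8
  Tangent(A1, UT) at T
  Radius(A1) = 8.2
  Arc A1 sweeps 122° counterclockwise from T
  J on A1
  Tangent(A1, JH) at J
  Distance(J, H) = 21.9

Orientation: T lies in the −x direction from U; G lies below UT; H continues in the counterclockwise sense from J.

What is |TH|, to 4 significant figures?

31.46

On A1, T sits at bearing 90° from G; a 122° counterclockwise sweep puts J at bearing 212°, so J = G + 8.2·(cos 212°, sin 212°) = (-25.75, -12.55). Since A1 is tangent to JH there, GJ ⟂ JH, so JH runs along (−sin 212°, cos 212°); with |JH| = 21.9, H = (-14.15, -31.12). Then |TH| = |H − T| = 31.46.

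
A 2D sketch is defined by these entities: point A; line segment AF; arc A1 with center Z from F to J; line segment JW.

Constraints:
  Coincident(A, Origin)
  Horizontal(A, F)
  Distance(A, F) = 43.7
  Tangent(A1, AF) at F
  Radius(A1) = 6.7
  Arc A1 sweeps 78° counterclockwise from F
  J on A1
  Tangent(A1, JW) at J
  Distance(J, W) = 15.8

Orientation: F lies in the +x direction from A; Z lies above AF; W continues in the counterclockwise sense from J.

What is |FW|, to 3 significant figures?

23.0

A is at the origin; A and F share the same y with |AF| = 43.7 and F on the +x side, so F = (43.7, 0.00). A1 meets AF tangentially, so ZF is at right angles to AF, so Z = F + (0, 6.7) = (43.7, 6.70). On A1, F sits at bearing -90° from Z; a 78° counterclockwise sweep puts J at bearing -12°, so J = Z + 6.7·(cos -12°, sin -12°) = (50.3, 5.31). The tangent condition forces ZJ to be normal to JW, so JW runs along (−sin -12°, cos -12°); with |JW| = 15.8, W = (53.5, 20.8). Then |FW| = |W − F| = 23.0.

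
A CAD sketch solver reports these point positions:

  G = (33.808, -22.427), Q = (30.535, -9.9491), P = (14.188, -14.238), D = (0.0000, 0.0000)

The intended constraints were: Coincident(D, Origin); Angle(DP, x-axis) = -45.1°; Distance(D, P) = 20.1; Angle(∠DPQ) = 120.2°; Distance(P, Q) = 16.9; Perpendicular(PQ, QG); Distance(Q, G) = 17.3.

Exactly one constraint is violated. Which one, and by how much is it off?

Distance(Q, G) = 17.3 — off by 4.40.

D = (0.00, 0.00) ✓; DP at -45.10° ✓; |DP| = 20.10 ✓; ∠DPQ = 120.2° ✓; |PQ| = 16.90 ✓; ∠(PQ, QG) = 90.00° ✓; |QG| = 12.90 ✗.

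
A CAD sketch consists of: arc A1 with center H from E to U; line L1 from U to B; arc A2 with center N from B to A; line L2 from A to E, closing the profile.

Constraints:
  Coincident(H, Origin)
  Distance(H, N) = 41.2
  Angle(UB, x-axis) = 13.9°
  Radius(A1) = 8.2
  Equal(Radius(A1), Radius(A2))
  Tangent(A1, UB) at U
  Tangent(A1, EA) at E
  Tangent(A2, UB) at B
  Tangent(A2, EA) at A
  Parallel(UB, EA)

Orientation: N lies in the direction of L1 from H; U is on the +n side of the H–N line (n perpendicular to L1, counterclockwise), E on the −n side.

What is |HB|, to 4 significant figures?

42.01

The slot axis is L1's direction at 13.9°, so u = (cos 13.9°, sin 13.9°) = (0.9707, 0.2402) and n = (−sin 13.9°, cos 13.9°) = (-0.2402, 0.9707). H is at the origin and N lies 41.2 along u from H, so N = 41.2·u = (39.99, 9.897). Tangency of A1 to both parallel lines with radius 8.2 puts U and E at H ± 8.2·n: U = (-1.970, 7.960), E = (1.970, -7.960). Equal radii place B and A the same way about N: B = N + 8.2·n = (38.02, 17.86), A = N − 8.2·n = (41.96, 1.938). Then |HB| = |B − H| = 42.01.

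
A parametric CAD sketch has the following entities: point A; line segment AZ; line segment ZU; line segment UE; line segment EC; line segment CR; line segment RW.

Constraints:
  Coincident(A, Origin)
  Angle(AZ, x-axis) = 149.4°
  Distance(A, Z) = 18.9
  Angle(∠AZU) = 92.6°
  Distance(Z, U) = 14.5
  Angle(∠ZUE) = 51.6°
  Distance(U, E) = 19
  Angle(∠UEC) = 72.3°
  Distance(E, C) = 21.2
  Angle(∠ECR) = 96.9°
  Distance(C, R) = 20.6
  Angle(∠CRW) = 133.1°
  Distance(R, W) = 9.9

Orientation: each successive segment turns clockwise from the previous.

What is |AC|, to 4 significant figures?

23.12

A is at the origin; AZ runs at 149.4° with length 18.9, so Z = (-16.27, 9.621). ∠AZU = 92.6° gives ZU at 62.00° from the x-axis; with |ZU| = 14.5, U = (-9.461, 22.42). ∠ZUE = 51.6° gives UE at -66.40° from the x-axis; with |UE| = 19.0, E = (-1.854, 5.013). ∠UEC = 72.3° gives EC at -174.1° from the x-axis; with |EC| = 21.2, C = (-22.94, 2.834). Then |AC| = |C − A| = 23.12.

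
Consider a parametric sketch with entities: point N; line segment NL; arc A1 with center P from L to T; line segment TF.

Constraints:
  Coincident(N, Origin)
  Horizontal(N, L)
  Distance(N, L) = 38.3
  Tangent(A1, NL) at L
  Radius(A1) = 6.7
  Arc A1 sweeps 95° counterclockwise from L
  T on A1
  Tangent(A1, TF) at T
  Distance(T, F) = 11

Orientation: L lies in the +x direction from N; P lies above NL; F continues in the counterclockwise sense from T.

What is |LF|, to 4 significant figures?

19.12

N is at the origin; N and L share the same y with |NL| = 38.3 and L on the +x side, so L = (38.30, 0.000). The tangent condition forces PL to be normal to NL, so P = L + (0, 6.7) = (38.30, 6.700). On A1, L sits at bearing -90° from P; a 95° counterclockwise sweep puts T at bearing 5°, so T = P + 6.7·(cos 5°, sin 5°) = (44.97, 7.284). Since A1 is tangent to TF there, PT ⟂ TF, so TF runs along (−sin 5°, cos 5°); with |TF| = 11.0, F = (44.02, 18.24). Then |LF| = |F − L| = 19.12.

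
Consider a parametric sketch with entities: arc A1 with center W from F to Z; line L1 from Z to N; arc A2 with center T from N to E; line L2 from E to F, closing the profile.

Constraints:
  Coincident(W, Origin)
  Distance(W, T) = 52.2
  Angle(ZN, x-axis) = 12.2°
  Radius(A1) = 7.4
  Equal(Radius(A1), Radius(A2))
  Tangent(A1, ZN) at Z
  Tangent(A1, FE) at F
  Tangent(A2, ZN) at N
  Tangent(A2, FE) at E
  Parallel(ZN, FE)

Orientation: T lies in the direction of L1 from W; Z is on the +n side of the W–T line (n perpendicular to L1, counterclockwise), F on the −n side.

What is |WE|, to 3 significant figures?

52.7

The slot axis is L1's direction at 12.2°, so u = (cos 12.2°, sin 12.2°) = (0.977, 0.211) and n = (−sin 12.2°, cos 12.2°) = (-0.211, 0.977). W is at the origin and T lies 52.2 along u from W, so T = 52.2·u = (51.0, 11.0). Tangency of A1 to both parallel lines with radius 7.4 puts Z and F at W ± 7.4·n: Z = (-1.56, 7.23), F = (1.56, -7.23). Equal radii place N and E the same way about T: N = T + 7.4·n = (49.5, 18.3), E = T − 7.4·n = (52.6, 3.80). Then |WE| = |E − W| = 52.7.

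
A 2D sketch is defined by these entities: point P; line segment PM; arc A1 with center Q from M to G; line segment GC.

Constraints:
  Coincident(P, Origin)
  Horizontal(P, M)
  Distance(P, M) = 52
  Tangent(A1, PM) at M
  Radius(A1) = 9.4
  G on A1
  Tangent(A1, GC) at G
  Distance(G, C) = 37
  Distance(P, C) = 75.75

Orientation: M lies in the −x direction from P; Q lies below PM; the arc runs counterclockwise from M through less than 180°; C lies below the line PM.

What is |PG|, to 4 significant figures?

62.18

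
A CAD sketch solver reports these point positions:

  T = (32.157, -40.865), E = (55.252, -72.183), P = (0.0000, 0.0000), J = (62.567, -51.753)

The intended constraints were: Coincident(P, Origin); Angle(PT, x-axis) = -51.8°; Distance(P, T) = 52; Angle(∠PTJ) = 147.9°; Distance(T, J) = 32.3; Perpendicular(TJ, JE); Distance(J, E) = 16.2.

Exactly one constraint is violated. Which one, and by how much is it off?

Distance(J, E) = 16.2 — off by 5.50.

P = (0.00, 0.00) ✓; PT at -51.80° ✓; |PT| = 52.00 ✓; ∠PTJ = 147.9° ✓; |TJ| = 32.30 ✓; ∠(TJ, JE) = 90.00° ✓; |JE| = 21.70 ✗.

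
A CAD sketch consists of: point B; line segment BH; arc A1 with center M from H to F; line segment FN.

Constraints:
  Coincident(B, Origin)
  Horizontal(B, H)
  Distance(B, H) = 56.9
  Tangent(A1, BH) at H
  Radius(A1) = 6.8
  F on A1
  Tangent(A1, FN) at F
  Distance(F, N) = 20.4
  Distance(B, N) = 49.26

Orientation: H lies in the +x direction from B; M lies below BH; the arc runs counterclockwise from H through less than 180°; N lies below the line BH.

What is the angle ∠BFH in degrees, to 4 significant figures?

140.4°

Checks: |MF| = 6.800 ✓; ∠(MF, FN) = 90.00° ✓; |FN| = 20.40 ✓; |BN| = 49.26 ✓.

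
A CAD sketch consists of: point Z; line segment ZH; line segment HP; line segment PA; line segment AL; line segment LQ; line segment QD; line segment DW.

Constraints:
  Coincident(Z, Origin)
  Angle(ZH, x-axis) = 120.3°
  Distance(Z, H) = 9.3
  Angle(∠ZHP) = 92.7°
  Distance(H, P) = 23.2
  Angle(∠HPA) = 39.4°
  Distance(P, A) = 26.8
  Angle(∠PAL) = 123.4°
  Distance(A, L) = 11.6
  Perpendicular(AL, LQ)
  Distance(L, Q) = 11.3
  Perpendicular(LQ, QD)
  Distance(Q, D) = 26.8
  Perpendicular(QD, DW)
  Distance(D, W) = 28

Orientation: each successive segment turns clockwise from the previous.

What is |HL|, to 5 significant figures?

16.069

Z is at the origin; ZH runs at 120.3° with length 9.3, so H = (-4.6921, 8.0296). ∠ZHP = 92.7° gives HP at 33.000° from the x-axis; with |HP| = 23.2, P = (14.765, 20.665). ∠HPA = 39.4° gives PA at -107.60° from the x-axis; with |PA| = 26.8, A = (6.6615, -4.8803). ∠PAL = 123.4° gives AL at -164.20° from the x-axis; with |AL| = 11.6, L = (-4.5002, -8.0388). Then |HL| = |L − H| = 16.069.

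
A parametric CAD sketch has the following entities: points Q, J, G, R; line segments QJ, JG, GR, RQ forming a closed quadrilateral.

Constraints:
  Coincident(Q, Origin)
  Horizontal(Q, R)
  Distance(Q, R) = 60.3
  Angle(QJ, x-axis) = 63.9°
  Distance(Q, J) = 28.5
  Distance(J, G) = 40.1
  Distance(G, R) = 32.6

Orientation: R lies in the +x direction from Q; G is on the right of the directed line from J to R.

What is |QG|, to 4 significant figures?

31.41

Q is at the origin; QR is horizontal with |QR| = 60.3 and R in +x, so R = (60.3, 0). QJ runs at 63.9° with |QJ| = 28.5, so J = (12.54, 25.59). G is determined by |JG| = 40.1 and |GR| = 32.6 together: it lies at the intersection of circle(J, 40.1) and circle(R, 32.6). With |JR| = 54.19, the foot of the radical line on JR is 32.12 from J and the perpendicular offset is √(40.1² − 32.12²) = 24.00. Taking the right-of-JR solution: G = (29.52, -10.73).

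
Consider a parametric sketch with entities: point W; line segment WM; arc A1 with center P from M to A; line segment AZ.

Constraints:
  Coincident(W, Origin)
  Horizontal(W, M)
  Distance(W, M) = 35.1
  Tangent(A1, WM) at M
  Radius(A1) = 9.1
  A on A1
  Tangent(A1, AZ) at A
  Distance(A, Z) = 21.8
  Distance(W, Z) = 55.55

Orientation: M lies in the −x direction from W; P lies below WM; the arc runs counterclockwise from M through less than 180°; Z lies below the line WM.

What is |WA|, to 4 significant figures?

44.81

W is at the origin; WM is horizontal with |WM| = 35.1 and M on the −x side, so M = (-35.10, 0.000). A1 meets WM tangentially, so PM is at right angles to WM, so P = M + (0, -9.1) = (-35.10, -9.100). Since PA ⟂ AZ (tangency), |PZ| = √(9.1² + 21.8²) = 23.62 regardless of where A sits on A1. So Z lies on both circle(W, 55.55) and circle(P, 23.62); the below-WM intersection is Z = (-47.10, -29.45). A is the foot of the tangent from Z: A = (-44.11, -7.852).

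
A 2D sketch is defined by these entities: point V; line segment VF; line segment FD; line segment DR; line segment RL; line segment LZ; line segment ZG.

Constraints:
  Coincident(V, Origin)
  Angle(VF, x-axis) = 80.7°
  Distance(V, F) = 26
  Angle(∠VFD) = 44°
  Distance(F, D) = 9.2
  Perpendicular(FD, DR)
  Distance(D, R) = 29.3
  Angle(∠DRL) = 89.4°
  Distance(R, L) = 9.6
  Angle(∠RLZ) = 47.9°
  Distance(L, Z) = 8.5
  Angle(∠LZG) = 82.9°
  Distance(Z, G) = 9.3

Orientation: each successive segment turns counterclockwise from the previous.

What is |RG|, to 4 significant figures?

2.296

V is at the origin; VF runs at 80.7° with length 26.0, so F = (4.202, 25.66). ∠VFD = 44.0° gives FD at -143.3° from the x-axis; with |FD| = 9.2, D = (-3.175, 20.16). The perpendicularity gives DR at right angles to FD, so DR runs at -53.30°; with |DR| = 29.3, R = (14.34, -3.332). ∠DRL = 89.4° gives RL at 37.30° from the x-axis; with |RL| = 9.6, L = (21.97, 2.486). ∠RLZ = 47.9° gives LZ at 169.4° from the x-axis; with |LZ| = 8.5, Z = (13.62, 4.049). ∠LZG = 82.9° gives ZG at -93.50° from the x-axis; with |ZG| = 9.3, G = (13.05, -5.234). Then |RG| = |G − R| = 2.296.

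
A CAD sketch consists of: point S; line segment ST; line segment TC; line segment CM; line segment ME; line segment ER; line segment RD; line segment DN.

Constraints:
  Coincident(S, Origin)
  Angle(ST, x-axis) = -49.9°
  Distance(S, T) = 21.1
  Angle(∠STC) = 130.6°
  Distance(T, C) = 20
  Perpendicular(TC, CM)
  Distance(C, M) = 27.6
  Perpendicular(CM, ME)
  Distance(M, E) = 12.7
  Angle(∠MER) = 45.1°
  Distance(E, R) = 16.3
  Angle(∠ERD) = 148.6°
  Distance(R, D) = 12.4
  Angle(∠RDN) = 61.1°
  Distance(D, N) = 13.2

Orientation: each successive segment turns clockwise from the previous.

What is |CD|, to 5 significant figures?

17.025

S is at the origin; ST runs at -49.9° with length 21.1, so T = (13.591, -16.140). ∠STC = 130.6° gives TC at -99.300° from the x-axis; with |TC| = 20.0, C = (10.359, -35.877). The perpendicularity gives CM at right angles to TC, so CM runs at 170.70°; with |CM| = 27.6, M = (-16.878, -31.417). CM ⟂ ME, so ME runs at 80.700°; with |ME| = 12.7, E = (-14.826, -18.884). ∠MER = 45.1° gives ER at -54.200° from the x-axis; with |ER| = 16.3, R = (-5.2911, -32.104). ∠ERD = 148.6° gives RD at -85.600° from the x-axis; with |RD| = 12.4, D = (-4.3398, -44.467). Then |CD| = |D − C| = 17.025.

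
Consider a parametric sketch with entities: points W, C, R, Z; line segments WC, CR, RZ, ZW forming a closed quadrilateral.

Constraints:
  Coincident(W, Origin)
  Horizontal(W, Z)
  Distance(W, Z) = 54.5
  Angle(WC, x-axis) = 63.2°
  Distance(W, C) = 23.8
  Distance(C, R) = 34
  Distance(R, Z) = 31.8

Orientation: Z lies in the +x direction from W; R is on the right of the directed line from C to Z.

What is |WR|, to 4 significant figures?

26.24

Checks: |CR| = 34.00 ✓; |RZ| = 31.80 ✓.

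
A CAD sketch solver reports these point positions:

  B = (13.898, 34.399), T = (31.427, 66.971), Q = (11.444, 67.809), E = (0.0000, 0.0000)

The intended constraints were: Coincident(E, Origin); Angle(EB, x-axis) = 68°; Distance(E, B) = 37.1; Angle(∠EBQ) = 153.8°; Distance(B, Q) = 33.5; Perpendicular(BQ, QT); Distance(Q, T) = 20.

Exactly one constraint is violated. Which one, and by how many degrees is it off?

Perpendicular(BQ, QT) — off by 6.60°.

E = (0.00, 0.00) ✓; EB at 68.00° ✓; |EB| = 37.10 ✓; ∠EBQ = 153.8° ✓; |BQ| = 33.50 ✓; ∠(BQ, QT) = 96.60° ✗; |QT| = 20.00 ✓.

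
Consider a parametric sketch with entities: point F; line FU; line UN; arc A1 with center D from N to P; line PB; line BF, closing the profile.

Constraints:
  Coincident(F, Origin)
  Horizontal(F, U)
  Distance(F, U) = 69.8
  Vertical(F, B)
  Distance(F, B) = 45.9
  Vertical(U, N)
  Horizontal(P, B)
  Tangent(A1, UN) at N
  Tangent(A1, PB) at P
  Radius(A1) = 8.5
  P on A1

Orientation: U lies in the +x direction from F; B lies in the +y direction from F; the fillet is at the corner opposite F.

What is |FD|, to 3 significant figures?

71.8

F is at the origin; F and U share the same y with |FU| = 69.8 and U on the +x side, so U = (69.8, 0.00). FB is vertical with |FB| = 45.9 and B on the +y side, so B = (0.00, 45.9). The virtual corner opposite F is at (69.8, 45.9). Since A1 is tangent to UN there, DN ⟂ UN and the tangent condition forces DP to be normal to PB, with radius 8.5, so the center D sits 8.5 in from both sides at D = (61.3, 37.4). Then |FD| = |D − F| = 71.8.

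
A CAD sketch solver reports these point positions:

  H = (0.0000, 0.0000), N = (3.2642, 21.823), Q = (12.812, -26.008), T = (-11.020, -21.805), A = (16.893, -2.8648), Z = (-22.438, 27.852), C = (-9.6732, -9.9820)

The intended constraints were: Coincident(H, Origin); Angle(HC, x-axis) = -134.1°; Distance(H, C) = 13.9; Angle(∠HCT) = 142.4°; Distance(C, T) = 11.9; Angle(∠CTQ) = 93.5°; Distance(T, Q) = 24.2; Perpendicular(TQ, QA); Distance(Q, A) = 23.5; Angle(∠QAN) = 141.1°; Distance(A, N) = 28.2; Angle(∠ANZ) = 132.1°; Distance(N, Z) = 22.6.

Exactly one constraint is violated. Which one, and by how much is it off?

Distance(N, Z) = 22.6 — off by 3.80.

H = (0.00, 0.00) ✓; HC at -134.1° ✓; |HC| = 13.90 ✓; ∠HCT = 142.4° ✓; |CT| = 11.90 ✓; ∠CTQ = 93.50° ✓; |TQ| = 24.20 ✓; ∠(TQ, QA) = 90.00° ✓; |QA| = 23.50 ✓; ∠QAN = 141.1° ✓; |AN| = 28.20 ✓; ∠ANZ = 132.1° ✓; |NZ| = 26.40 ✗.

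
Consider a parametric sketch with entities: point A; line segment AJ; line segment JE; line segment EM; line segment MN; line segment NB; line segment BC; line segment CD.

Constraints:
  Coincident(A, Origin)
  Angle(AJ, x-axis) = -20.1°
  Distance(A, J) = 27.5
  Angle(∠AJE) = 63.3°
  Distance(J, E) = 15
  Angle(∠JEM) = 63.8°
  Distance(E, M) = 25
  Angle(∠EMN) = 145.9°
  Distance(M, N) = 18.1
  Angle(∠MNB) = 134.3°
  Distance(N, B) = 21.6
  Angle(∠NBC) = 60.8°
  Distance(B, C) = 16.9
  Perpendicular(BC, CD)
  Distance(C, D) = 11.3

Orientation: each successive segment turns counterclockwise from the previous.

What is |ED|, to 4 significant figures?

35.00

∠NBC = 60.8° gives BC at 51.80° from the x-axis; with |BC| = 16.9, C = (14.74, -31.40). BC ⟂ CD, so CD runs at 141.8°; with |CD| = 11.3, D = (5.857, -24.41). Then |ED| = |D − E| = 35.00.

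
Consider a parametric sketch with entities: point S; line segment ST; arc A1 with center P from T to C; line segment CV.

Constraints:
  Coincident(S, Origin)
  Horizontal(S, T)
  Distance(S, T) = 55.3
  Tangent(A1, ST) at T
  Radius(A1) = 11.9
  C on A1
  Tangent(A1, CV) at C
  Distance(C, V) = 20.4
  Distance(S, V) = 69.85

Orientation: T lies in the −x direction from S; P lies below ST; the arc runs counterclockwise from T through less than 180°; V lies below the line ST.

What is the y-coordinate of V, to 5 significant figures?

-34.942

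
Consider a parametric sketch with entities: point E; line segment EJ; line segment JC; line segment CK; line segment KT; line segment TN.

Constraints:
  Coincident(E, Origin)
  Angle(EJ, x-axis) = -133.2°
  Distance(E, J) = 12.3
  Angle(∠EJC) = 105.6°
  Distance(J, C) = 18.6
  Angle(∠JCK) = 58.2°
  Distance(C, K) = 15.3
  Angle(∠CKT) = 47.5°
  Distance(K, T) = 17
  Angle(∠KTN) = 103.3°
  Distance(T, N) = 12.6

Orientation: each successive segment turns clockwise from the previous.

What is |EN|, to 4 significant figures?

29.41

E is at the origin; EJ runs at -133.2° with length 12.3, so J = (-8.420, -8.966). ∠EJC = 105.6° gives JC at 152.4° from the x-axis; with |JC| = 18.6, C = (-24.90, -0.3490). ∠JCK = 58.2° gives CK at 30.60° from the x-axis; with |CK| = 15.3, K = (-11.73, 7.439). ∠CKT = 47.5° gives KT at -101.9° from the x-axis; with |KT| = 17.0, T = (-15.24, -9.195). ∠KTN = 103.3° gives TN at -178.6° from the x-axis; with |TN| = 12.6, N = (-27.84, -9.503). Then |EN| = |N − E| = 29.41.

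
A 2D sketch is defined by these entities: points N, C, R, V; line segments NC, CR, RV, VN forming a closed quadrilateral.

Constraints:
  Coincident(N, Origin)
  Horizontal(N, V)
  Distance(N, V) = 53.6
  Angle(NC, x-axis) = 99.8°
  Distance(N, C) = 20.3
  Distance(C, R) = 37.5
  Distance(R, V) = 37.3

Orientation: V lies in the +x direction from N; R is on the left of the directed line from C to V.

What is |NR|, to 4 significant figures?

44.72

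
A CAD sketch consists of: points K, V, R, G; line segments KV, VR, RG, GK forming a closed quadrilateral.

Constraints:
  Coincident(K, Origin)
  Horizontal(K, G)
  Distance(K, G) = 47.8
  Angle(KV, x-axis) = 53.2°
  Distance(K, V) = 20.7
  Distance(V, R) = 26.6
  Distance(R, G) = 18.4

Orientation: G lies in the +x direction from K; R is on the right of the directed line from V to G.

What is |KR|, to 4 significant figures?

29.97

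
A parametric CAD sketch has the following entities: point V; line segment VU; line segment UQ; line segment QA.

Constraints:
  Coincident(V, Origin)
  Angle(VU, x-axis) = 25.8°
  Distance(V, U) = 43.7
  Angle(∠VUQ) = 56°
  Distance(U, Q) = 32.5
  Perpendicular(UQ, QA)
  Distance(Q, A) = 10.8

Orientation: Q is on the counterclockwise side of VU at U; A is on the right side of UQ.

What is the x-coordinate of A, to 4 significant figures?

16.69

V is at the origin; VU runs at 25.8° with length 43.7, so U = 43.7·(cos 25.8°, sin 25.8°) = (39.34, 19.02). ∠VUQ = 56.0°, so UQ runs at 25.8° + (180° − 56.0°) = 149.8° from the x-axis; with |UQ| = 32.5, Q = U + 32.5·(cos 149.8°, sin 149.8°) = (11.25, 35.37). UQ is perpendicular to QA; with |QA| = 10.8 on the right of UQ, A = Q + 10.8·(0.5030, 0.8643) = (16.69, 44.70). So A.x = 16.69.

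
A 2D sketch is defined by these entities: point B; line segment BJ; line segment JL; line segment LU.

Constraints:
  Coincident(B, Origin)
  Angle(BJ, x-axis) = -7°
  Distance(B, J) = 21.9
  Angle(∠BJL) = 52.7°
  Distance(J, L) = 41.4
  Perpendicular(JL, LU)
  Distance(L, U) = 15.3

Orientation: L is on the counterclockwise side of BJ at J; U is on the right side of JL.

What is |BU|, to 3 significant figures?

43.1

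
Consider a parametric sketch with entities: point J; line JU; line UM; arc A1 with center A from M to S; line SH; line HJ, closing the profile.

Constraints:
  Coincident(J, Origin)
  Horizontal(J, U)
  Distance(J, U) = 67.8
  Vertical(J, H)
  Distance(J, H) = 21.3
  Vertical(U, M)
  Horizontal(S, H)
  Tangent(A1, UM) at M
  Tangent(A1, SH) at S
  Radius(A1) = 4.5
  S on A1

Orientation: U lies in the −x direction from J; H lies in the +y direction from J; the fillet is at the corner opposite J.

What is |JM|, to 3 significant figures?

69.9

The virtual corner opposite J is at (-67.8, 21.3). Tangency of A1 to UM means the radius AM is perpendicular to UM and tangency of A1 to SH means the radius AS is perpendicular to SH, with radius 4.5, so the center A sits 4.5 in from both sides at A = (-63.3, 16.8). That places the tangent points at M = (-67.8, 16.8) on UM and S = (-63.3, 21.3) on SH. Then |JM| = |M − J| = 69.9.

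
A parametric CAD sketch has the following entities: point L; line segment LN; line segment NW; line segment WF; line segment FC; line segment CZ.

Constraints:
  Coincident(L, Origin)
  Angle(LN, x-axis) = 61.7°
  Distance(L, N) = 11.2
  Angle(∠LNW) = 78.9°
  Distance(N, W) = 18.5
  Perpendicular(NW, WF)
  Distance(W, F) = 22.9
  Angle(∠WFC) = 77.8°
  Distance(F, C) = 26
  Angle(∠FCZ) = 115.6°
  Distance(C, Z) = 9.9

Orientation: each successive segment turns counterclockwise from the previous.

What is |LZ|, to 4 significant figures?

11.81

L is at the origin; LN runs at 61.7° with length 11.2, so N = (5.310, 9.861). ∠LNW = 78.9° gives NW at 162.8° from the x-axis; with |NW| = 18.5, W = (-12.36, 15.33). NW is perpendicular to WF, so WF runs at -107.2°; with |WF| = 22.9, F = (-19.13, -6.544). ∠WFC = 77.8° gives FC at -5.000° from the x-axis; with |FC| = 26.0, C = (6.766, -8.810). ∠FCZ = 115.6° gives CZ at 59.40° from the x-axis; with |CZ| = 9.9, Z = (11.81, -0.2886). Then |LZ| = |Z − L| = 11.81.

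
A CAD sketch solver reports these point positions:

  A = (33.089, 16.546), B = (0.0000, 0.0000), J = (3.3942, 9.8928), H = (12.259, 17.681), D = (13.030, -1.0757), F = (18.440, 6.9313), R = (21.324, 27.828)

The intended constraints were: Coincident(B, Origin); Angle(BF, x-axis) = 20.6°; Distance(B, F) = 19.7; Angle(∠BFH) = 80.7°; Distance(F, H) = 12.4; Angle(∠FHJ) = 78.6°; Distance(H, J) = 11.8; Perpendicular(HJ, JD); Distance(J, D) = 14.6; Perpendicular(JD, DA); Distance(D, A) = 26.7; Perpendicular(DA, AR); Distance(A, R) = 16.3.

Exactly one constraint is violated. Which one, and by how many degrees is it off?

Perpendicular(DA, AR) — off by 4.90°.

B = (0.00, 0.00) ✓; BF at 20.60° ✓; |BF| = 19.70 ✓; ∠BFH = 80.70° ✓; |FH| = 12.40 ✓; ∠FHJ = 78.60° ✓; |HJ| = 11.80 ✓; ∠(HJ, JD) = 90.00° ✓; |JD| = 14.60 ✓; ∠(JD, DA) = 90.00° ✓; |DA| = 26.70 ✓; ∠(DA, AR) = 94.90° ✗; |AR| = 16.30 ✓.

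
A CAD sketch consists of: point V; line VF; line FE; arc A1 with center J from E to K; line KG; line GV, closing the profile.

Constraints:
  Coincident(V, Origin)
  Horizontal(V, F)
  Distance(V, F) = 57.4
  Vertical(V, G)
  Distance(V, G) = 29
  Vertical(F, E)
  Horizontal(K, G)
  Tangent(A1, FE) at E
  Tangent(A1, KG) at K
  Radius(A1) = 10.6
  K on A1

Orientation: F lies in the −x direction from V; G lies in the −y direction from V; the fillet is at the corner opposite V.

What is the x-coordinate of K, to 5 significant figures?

-46.800

V is at the origin; VF is horizontal with |VF| = 57.4 and F on the −x side, so F = (-57.400, 0.0000). V and G share the same x with |VG| = 29.0 and G on the −y side, so G = (0.0000, -29.000). The virtual corner opposite V is at (-57.400, -29.000). Tangency of A1 to FE means the radius JE is perpendicular to FE and tangency of A1 to KG means the radius JK is perpendicular to KG, with radius 10.6, so the center J sits 10.6 in from both sides at J = (-46.800, -18.400). That places the tangent points at E = (-57.400, -18.400) on FE and K = (-46.800, -29.000) on KG. So K.x = -46.800.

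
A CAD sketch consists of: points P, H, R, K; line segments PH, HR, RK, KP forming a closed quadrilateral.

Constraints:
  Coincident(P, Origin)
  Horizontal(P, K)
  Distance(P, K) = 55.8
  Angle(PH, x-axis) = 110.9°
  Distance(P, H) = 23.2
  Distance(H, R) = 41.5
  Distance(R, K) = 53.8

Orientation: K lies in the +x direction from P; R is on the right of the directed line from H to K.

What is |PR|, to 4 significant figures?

18.34

Checks: |HR| = 41.50 ✓; |RK| = 53.80 ✓.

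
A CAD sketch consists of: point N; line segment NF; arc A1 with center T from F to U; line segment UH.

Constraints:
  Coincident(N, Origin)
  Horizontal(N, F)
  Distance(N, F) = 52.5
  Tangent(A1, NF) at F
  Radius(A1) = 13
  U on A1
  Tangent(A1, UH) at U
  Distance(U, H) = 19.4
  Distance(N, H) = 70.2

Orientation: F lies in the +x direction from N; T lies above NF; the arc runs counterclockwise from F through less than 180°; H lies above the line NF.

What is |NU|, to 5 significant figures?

67.082

N is at the origin; N and F share the same y with |NF| = 52.5 and F on the +x side, so F = (52.500, 0.0000). A1 meets NF tangentially, so TF is at right angles to NF, so T = F + (0, 13) = (52.500, 13.000). Since TU ⟂ UH (tangency), |TH| = √(13.0² + 19.4²) = 23.353 regardless of where U sits on A1. So H lies on both circle(N, 70.2) and circle(T, 23.353); the above-NF intersection is H = (60.994, 34.754). U is the foot of the tangent from H: U = (65.192, 15.813).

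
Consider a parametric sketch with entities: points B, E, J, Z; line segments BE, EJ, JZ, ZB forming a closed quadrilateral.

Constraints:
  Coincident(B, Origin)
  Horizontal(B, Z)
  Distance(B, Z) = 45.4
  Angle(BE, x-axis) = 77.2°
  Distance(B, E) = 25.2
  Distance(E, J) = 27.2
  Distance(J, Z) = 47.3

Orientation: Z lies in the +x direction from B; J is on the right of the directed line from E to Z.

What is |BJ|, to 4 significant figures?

2.453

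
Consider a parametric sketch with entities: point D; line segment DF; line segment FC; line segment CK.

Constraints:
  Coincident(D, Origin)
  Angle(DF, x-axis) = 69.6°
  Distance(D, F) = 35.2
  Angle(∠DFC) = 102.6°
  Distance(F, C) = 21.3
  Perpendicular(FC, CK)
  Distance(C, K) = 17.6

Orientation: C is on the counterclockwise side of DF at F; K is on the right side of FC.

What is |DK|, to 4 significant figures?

59.49

∠DFC = 102.6°, so FC runs at 69.6° + (180° − 102.6°) = 147.0° from the x-axis; with |FC| = 21.3, C = F + 21.3·(cos 147.0°, sin 147.0°) = (-5.594, 44.59). FC ⟂ CK; with |CK| = 17.6 on the right of FC, K = C + 17.6·(0.5446, 0.8387) = (3.992, 59.35). Then |DK| = |K − D| = 59.49.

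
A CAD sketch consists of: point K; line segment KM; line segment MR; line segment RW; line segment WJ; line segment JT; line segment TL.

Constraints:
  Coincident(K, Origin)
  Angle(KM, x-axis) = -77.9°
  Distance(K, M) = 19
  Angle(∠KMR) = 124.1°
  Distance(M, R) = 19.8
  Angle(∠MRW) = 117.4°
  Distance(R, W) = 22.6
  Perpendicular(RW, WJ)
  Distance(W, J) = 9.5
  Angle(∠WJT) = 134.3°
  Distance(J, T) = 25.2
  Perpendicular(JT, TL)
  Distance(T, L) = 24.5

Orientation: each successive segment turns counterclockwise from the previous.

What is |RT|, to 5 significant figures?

27.482

The perpendicularity gives WJ at right angles to RW, so WJ runs at 130.60°; with |WJ| = 9.5, J = (33.318, -4.0745). ∠WJT = 134.3° gives JT at 176.30° from the x-axis; with |JT| = 25.2, T = (8.1707, -2.4483). Then |RT| = |T − R| = 27.482.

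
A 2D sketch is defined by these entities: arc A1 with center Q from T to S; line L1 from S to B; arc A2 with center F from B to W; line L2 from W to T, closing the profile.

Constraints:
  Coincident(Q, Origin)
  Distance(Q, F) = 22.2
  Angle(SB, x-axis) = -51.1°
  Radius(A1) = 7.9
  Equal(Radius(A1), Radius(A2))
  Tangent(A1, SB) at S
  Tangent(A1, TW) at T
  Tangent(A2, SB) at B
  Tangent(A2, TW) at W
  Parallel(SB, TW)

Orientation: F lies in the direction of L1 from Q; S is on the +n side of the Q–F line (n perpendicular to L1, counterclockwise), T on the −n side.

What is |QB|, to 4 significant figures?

23.56

The slot axis is L1's direction at -51.1°, so u = (cos -51.1°, sin -51.1°) = (0.6280, -0.7782) and n = (−sin -51.1°, cos -51.1°) = (0.7782, 0.6280). Q is at the origin and F lies 22.2 along u from Q, so F = 22.2·u = (13.94, -17.28). Tangency of A1 to both parallel lines with radius 7.9 puts S and T at Q ± 7.9·n: S = (6.148, 4.961), T = (-6.148, -4.961). Equal radii place B and W the same way about F: B = F + 7.9·n = (20.09, -12.32), W = F − 7.9·n = (7.793, -22.24). Then |QB| = |B − Q| = 23.56.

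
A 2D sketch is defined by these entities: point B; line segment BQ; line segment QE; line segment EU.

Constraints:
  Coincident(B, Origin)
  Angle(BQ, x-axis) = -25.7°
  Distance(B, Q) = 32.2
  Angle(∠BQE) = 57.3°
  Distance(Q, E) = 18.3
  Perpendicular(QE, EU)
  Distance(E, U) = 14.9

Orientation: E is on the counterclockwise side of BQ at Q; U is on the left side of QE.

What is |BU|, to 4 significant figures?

12.23

B is at the origin; BQ runs at -25.7° with length 32.2, so Q = 32.2·(cos -25.7°, sin -25.7°) = (29.01, -13.96). ∠BQE = 57.3°, so QE runs at -25.7° + (180° − 57.3°) = 97.00° from the x-axis; with |QE| = 18.3, E = Q + 18.3·(cos 97.00°, sin 97.00°) = (26.78, 4.200). The perpendicularity gives EU at right angles to QE; with |EU| = 14.9 on the left of QE, U = E + 14.9·(-0.9925, -0.1219) = (12.00, 2.384). Then |BU| = |U − B| = 12.23.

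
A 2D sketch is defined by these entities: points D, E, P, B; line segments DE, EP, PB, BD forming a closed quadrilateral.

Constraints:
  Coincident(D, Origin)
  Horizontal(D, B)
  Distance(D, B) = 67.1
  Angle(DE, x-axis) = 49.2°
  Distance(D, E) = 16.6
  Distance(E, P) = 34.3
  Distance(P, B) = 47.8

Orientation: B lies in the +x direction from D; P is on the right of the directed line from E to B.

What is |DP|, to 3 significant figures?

30.4

Checks: |EP| = 34.30 ✓; |PB| = 47.80 ✓.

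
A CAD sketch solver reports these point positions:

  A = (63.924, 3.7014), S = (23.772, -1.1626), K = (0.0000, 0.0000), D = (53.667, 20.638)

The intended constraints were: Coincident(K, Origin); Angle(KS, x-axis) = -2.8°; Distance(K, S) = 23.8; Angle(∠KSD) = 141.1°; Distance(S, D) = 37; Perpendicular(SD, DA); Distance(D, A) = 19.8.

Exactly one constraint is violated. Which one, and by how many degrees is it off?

Perpendicular(SD, DA) — off by 4.90°.

K = (0.00, 0.00) ✓; KS at -2.800° ✓; |KS| = 23.80 ✓; ∠KSD = 141.1° ✓; |SD| = 37.00 ✓; ∠(SD, DA) = 94.90° ✗; |DA| = 19.80 ✓.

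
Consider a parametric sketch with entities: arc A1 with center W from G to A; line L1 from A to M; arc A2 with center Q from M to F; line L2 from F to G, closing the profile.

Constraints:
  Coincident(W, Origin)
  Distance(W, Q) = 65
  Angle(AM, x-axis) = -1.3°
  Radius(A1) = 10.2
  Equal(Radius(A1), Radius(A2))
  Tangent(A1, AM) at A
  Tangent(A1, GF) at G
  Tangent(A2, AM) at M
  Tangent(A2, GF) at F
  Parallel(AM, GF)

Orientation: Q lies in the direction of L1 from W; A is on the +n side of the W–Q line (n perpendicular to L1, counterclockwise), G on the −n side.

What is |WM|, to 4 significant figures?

65.80

The slot axis is L1's direction at -1.3°, so u = (cos -1.3°, sin -1.3°) = (0.9997, -0.02269) and n = (−sin -1.3°, cos -1.3°) = (0.02269, 0.9997). W is at the origin and Q lies 65.0 along u from W, so Q = 65.0·u = (64.98, -1.475). Tangency of A1 to both parallel lines with radius 10.2 puts A and G at W ± 10.2·n: A = (0.2314, 10.20), G = (-0.2314, -10.20). Equal radii place M and F the same way about Q: M = Q + 10.2·n = (65.21, 8.723), F = Q − 10.2·n = (64.75, -11.67). Then |WM| = |M − W| = 65.80.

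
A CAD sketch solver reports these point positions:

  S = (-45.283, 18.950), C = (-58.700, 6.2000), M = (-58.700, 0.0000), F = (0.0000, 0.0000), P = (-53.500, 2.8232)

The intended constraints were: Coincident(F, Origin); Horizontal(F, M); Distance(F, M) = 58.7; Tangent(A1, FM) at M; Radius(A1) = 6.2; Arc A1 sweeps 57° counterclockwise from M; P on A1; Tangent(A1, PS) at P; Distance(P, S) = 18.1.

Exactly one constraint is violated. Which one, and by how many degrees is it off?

Tangent(A1, PS) at P — off by 6.00°.

F = (0.00, 0.00) ✓; F.y = 0.00, M.y = 0.00 ✓; |FM| = 58.70 ✓; ∠(CM, MF) = 90.00° ✓; |CM| = 6.200 ✓; bearing(C→P) − bearing(C→M) = 57.00° ✓; |CP| = 6.200 ✓; ∠(CP, PS) = 84.00° ✗; |PS| = 18.10 ✓.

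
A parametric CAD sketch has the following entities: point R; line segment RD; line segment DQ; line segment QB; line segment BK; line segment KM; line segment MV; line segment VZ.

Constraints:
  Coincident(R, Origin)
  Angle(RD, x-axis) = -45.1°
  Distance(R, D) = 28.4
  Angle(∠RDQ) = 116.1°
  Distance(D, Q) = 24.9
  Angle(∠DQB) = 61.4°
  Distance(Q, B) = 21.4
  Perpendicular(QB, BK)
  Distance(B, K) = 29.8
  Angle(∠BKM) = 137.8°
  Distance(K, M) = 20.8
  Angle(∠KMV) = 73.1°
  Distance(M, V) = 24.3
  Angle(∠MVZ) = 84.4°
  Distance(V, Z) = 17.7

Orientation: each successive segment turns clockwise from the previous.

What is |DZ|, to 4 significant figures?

5.160

R is at the origin; RD runs at -45.1° with length 28.4, so D = (20.05, -20.12). ∠RDQ = 116.1° gives DQ at -109.0° from the x-axis; with |DQ| = 24.9, Q = (11.94, -43.66). ∠DQB = 61.4° gives QB at 132.4° from the x-axis; with |QB| = 21.4, B = (-2.490, -27.86). QB is perpendicular to BK, so BK runs at 42.40°; with |BK| = 29.8, K = (19.52, -7.763). ∠BKM = 137.8° gives KM at 0.2000° from the x-axis; with |KM| = 20.8, M = (40.32, -7.691). ∠KMV = 73.1° gives MV at -106.7° from the x-axis; with |MV| = 24.3, V = (33.33, -30.97). ∠MVZ = 84.4° gives VZ at 157.7° from the x-axis; with |VZ| = 17.7, Z = (16.96, -24.25). Then |DZ| = |Z − D| = 5.160.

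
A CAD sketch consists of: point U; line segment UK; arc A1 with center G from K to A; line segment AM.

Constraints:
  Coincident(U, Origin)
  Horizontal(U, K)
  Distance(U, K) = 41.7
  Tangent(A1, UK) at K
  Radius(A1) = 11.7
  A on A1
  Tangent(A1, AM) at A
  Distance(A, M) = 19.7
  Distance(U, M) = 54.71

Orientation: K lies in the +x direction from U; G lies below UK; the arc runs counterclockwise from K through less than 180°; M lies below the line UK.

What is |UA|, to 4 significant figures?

36.54

U is at the origin; UK is horizontal with |UK| = 41.7 and K on the +x side, so K = (41.70, 0.000). Since A1 is tangent to UK there, GK ⟂ UK, so G = K + (0, -11.7) = (41.70, -11.70). Since GA ⟂ AM (tangency), |GM| = √(11.7² + 19.7²) = 22.91 regardless of where A sits on A1. So M lies on both circle(U, 54.71) and circle(G, 22.91); the below-UK intersection is M = (42.38, -34.60). A is the foot of the tangent from M: A = (31.82, -17.97).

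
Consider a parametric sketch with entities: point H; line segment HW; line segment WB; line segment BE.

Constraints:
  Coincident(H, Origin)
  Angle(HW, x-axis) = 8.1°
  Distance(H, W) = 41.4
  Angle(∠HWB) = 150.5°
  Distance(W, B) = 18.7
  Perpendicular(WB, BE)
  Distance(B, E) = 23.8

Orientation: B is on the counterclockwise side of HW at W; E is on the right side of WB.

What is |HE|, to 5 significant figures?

70.343

∠HWB = 150.5°, so WB runs at 8.1° + (180° − 150.5°) = 37.600° from the x-axis; with |WB| = 18.7, B = W + 18.7·(cos 37.600°, sin 37.600°) = (55.803, 17.243). WB ⟂ BE; with |BE| = 23.8 on the right of WB, E = B + 23.8·(0.61015, -0.79229) = (70.324, -1.6135). Then |HE| = |E − H| = 70.343.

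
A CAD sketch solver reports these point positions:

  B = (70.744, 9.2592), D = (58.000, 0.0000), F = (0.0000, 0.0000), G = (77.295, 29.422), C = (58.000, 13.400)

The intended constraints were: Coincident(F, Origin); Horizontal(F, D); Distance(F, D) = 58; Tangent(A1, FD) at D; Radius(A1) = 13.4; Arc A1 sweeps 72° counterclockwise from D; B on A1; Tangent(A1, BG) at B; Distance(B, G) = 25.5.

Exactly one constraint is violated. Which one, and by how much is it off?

Distance(B, G) = 25.5 — off by 4.30.

F = (0.00, 0.00) ✓; F.y = 0.00, D.y = 0.00 ✓; |FD| = 58.00 ✓; ∠(CD, DF) = 90.00° ✓; |CD| = 13.40 ✓; bearing(C→B) − bearing(C→D) = 72.00° ✓; |CB| = 13.40 ✓; ∠(CB, BG) = 90.00° ✓; |BG| = 21.20 ✗.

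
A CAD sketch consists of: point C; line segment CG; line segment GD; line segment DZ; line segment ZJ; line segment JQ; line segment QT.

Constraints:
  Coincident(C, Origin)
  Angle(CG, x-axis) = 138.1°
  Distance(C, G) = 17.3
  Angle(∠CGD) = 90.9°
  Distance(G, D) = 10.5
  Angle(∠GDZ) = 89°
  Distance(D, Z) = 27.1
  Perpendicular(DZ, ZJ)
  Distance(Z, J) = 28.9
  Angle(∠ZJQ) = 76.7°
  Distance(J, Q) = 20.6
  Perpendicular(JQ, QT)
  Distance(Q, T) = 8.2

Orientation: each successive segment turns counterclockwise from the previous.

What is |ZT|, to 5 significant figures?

24.324

C is at the origin; CG runs at 138.1° with length 17.3, so G = (-12.877, 11.554). ∠CGD = 90.9° gives GD at -132.80° from the x-axis; with |GD| = 10.5, D = (-20.011, 3.8493). ∠GDZ = 89.0° gives DZ at -41.800° from the x-axis; with |DZ| = 27.1, Z = (0.19168, -14.214). DZ is perpendicular to ZJ, so ZJ runs at 48.200°; with |ZJ| = 28.9, J = (19.454, 7.3306). ∠ZJQ = 76.7° gives JQ at 151.50° from the x-axis; with |JQ| = 20.6, Q = (1.3508, 17.160). JQ is perpendicular to QT, so QT runs at -118.50°; with |QT| = 8.2, T = (-2.5619, 9.9537). Then |ZT| = |T − Z| = 24.324.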